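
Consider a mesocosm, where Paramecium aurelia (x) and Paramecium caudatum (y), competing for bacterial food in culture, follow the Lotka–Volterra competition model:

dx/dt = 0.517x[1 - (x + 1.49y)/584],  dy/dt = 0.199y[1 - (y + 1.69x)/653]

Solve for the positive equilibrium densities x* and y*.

Setting both brackets to zero gives the nullclines x + 1.49y = 584 and 1.69x + y = 653.
Substituting y = 653 - 1.69x into the first: x(1 - 1.49·1.69) = 584 - 1.49·653.
So x* = -389/-1.52 = 256, and then y* = 653 - 1.69·256 = 220.

x* ≈ 256, y* ≈ 220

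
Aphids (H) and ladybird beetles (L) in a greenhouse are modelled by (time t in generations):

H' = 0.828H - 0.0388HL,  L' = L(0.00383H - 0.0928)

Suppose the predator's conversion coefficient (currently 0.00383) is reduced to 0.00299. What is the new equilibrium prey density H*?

At the interior fixed point, setting dL/dt = 0 with L > 0 fixes H* = (predator death rate)/(HL coefficient) — independent of the other coefficients.
With the change, H* = 0.0928/0.00299 = 31; it rises from 24.2.

H* ≈ 31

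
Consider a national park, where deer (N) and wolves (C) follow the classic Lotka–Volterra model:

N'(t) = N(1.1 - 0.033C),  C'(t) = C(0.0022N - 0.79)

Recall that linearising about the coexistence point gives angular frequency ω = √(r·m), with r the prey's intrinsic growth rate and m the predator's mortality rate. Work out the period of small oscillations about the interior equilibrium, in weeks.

T ≈ 6.74 weeks

Here r = 1.1 and m = 0.79, so r·m = 0.869.
ω = √0.869 = 0.932 per week, hence T = 2π/ω ≈ 6.74 weeks.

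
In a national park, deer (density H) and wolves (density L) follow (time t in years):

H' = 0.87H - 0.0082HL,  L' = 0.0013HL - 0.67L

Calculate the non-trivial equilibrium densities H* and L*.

Set dL/dt = 0 with L > 0: 0.0013H - 0.67 = 0, so H* = 0.67/0.0013 = 515.
Set dH/dt = 0 with H > 0: 0.87 - 0.0082L = 0, so L* = 0.87/0.0082 = 106.

H* ≈ 515, L* ≈ 106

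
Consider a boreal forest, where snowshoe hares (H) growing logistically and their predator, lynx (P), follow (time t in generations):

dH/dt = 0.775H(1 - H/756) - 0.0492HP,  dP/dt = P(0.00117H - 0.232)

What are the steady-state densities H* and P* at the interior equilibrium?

H* ≈ 198, P* ≈ 11.6

From dP/dt = 0 with P > 0: 0.00117H* = 0.232, so H* = 198.
Substitute into dH/dt = 0: 0.775(1 - 198/756) = 0.0492P*.
The bracket is 0.738, giving P* = 0.572/0.0492 = 11.6.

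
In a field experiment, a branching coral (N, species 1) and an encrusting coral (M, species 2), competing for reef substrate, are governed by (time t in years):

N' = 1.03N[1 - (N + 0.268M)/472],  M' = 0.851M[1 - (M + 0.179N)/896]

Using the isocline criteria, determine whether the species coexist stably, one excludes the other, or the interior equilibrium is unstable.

Compare the nullcline intercepts: K1/α12 = 472/0.268 = 1760 > K2 = 896; K2/α21 = 896/0.179 = 5010 > K1 = 472.
Since both inequalities hold, each species can invade when rare, so the interior equilibrium is stable.

stable coexistence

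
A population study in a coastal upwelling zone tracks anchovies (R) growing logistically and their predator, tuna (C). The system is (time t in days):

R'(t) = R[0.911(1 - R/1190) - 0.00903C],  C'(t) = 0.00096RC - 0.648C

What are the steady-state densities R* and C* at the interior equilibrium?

From dC/dt = 0 with C > 0: 0.00096R* = 0.648, so R* = 675.
Substitute into dR/dt = 0: 0.911(1 - 675/1190) = 0.00903C*.
The bracket is 0.433, giving C* = 0.394/0.00903 = 43.7.

R* ≈ 675, C* ≈ 43.7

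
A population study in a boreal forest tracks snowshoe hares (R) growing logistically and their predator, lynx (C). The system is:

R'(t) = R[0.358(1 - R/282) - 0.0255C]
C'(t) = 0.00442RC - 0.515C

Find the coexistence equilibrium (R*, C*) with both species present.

R* ≈ 117, C* ≈ 8.24

From dC/dt = 0 with C > 0: 0.00442R* = 0.515, so R* = 117.
Substitute into dR/dt = 0: 0.358(1 - 117/282) = 0.0255C*.
The bracket is 0.587, giving C* = 0.21/0.0255 = 8.24.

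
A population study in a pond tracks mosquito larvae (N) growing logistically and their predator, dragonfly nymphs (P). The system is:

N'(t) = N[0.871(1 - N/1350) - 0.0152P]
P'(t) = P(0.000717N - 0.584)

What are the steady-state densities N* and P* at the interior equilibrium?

N* ≈ 815, P* ≈ 22.7

From dP/dt = 0 with P > 0: 0.000717N* = 0.584, so N* = 815.
Substitute into dN/dt = 0: 0.871(1 - 815/1350) = 0.0152P*.
The bracket is 0.397, giving P* = 0.345/0.0152 = 22.7.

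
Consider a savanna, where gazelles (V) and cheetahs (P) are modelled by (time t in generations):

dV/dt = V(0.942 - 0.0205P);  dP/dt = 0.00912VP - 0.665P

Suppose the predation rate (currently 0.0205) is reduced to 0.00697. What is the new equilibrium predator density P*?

At the interior fixed point, setting dV/dt = 0 with V > 0 fixes P* = (prey growth rate)/(VP coefficient) — independent of the other coefficients.
With the change, P* = 0.942/0.00697 = 135; it rises from 46.

P* ≈ 135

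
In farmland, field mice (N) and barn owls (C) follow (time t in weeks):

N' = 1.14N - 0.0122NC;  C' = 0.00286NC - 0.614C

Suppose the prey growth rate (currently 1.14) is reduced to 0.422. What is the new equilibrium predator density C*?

C* ≈ 34.6

At the interior fixed point, setting dN/dt = 0 with N > 0 fixes C* = (prey growth rate)/(NC coefficient) — independent of the other coefficients.
With the change, C* = 0.422/0.0122 = 34.6; it falls from 93.4.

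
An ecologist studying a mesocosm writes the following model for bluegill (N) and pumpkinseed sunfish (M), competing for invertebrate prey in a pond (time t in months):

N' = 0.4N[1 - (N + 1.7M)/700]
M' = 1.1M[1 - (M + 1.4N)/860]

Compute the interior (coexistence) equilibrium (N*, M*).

Setting both brackets to zero gives the nullclines N + 1.7M = 700 and 1.4N + M = 860.
Substituting M = 860 - 1.4N into the first: N(1 - 1.7·1.4) = 700 - 1.7·860.
So N* = -762/-1.38 = 552, and then M* = 860 - 1.4·552 = 87.

N* ≈ 552, M* ≈ 87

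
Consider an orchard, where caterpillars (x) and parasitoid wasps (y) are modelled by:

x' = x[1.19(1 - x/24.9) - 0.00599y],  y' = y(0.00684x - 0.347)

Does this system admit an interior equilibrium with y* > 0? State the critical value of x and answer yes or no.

Threshold x = 50.7; K < 50.7, so no, the predator goes extinct.

The predator equation gives dy/dt > 0 only when x > 0.347/0.00684 = 50.7.
Without the predator, x → K = 24.9. Since 24.9 < 50.7, the predator cannot invade.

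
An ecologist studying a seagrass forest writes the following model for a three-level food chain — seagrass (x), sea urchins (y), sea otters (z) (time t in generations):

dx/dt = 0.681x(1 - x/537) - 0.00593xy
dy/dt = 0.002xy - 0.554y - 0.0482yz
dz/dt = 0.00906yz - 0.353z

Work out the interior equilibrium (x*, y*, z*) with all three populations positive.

From dz/dt = 0: 0.00906y* = 0.353, so y* = 39.
From dx/dt = 0: 0.681(1 - x*/537) = 0.00593·39, giving x* = 537·(1 - 0.339) = 355.
From dy/dt = 0: 0.002·355 - 0.554 = 0.0482z*, so z* = 0.156/0.0482 = 3.23.

x* ≈ 355, y* ≈ 39, z* ≈ 3.23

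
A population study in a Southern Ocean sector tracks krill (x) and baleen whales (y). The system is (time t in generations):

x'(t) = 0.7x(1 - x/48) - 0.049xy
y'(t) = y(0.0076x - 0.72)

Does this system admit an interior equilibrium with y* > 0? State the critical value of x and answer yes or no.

The predator equation gives dy/dt > 0 only when x > 0.72/0.0076 = 94.7.
Without the predator, x → K = 48. Since 48 < 94.7, the predator cannot invade.

Threshold x = 94.7; K < 94.7, so no, the predator goes extinct.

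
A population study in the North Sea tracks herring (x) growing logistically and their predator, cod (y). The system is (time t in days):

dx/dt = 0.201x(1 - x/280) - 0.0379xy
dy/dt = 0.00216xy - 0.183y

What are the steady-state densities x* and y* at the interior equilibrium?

From dy/dt = 0 with y > 0: 0.00216x* = 0.183, so x* = 84.7.
Substitute into dx/dt = 0: 0.201(1 - 84.7/280) = 0.0379y*.
The bracket is 0.697, giving y* = 0.14/0.0379 = 3.7.

x* ≈ 84.7, y* ≈ 3.7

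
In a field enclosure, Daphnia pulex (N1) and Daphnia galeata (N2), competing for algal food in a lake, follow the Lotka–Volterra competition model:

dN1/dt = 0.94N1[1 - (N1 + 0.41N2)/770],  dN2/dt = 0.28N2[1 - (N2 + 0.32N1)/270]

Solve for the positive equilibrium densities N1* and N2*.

Setting both brackets to zero gives the nullclines N1 + 0.41N2 = 770 and 0.32N1 + N2 = 270.
Substituting N2 = 270 - 0.32N1 into the first: N1(1 - 0.41·0.32) = 770 - 0.41·270.
So N1* = 659/0.869 = 759, and then N2* = 270 - 0.32·759 = 27.2.

N1* ≈ 759, N2* ≈ 27.2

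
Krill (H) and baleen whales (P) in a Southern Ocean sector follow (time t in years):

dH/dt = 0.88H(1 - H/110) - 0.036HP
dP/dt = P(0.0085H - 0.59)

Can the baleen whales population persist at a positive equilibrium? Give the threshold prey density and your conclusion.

Threshold H = 69.4; K > 69.4, so yes, the predator persists.

The predator equation gives dP/dt > 0 only when H > 0.59/0.0085 = 69.4.
Without the predator, H → K = 110. Since 110 > 69.4, the predator can invade and persist.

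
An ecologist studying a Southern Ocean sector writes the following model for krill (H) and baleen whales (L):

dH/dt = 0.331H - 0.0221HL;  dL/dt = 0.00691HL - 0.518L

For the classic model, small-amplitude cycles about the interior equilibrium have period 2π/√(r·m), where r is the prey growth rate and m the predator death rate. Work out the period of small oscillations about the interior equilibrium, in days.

T ≈ 15.2 days

Here r = 0.331 and m = 0.518, so r·m = 0.171.
ω = √0.171 = 0.414 per day, hence T = 2π/ω ≈ 15.2 days.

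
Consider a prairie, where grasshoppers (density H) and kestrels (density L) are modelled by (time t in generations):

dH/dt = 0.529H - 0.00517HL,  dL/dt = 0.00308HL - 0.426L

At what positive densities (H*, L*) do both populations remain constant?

H* ≈ 138, L* ≈ 102

Set dL/dt = 0 with L > 0: 0.00308H - 0.426 = 0, so H* = 0.426/0.00308 = 138.
Set dH/dt = 0 with H > 0: 0.529 - 0.00517L = 0, so L* = 0.529/0.00517 = 102.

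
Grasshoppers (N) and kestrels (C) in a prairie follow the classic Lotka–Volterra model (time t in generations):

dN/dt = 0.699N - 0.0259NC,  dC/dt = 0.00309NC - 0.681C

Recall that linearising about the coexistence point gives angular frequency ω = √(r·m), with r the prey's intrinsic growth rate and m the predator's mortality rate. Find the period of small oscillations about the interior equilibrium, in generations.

Here r = 0.699 and m = 0.681, so r·m = 0.476.
ω = √0.476 = 0.69 per generation, hence T = 2π/ω ≈ 9.11 generations.

T ≈ 9.11 generations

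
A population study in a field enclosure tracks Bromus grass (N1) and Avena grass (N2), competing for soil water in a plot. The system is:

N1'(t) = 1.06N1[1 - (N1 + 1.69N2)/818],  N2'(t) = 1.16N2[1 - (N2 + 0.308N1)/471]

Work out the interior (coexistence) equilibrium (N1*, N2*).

Setting both brackets to zero gives the nullclines N1 + 1.69N2 = 818 and 0.308N1 + N2 = 471.
Substituting N2 = 471 - 0.308N1 into the first: N1(1 - 1.69·0.308) = 818 - 1.69·471.
So N1* = 22/0.479 = 45.9, and then N2* = 471 - 0.308·45.9 = 457.

N1* ≈ 45.9, N2* ≈ 457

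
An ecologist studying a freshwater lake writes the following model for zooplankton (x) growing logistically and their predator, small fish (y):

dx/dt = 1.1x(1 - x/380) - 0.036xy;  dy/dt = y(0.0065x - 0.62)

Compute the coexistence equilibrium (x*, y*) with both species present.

From dy/dt = 0 with y > 0: 0.0065x* = 0.62, so x* = 95.4.
Substitute into dx/dt = 0: 1.1(1 - 95.4/380) = 0.036y*.
The bracket is 0.749, giving y* = 0.824/0.036 = 22.9.

x* ≈ 95.4, y* ≈ 22.9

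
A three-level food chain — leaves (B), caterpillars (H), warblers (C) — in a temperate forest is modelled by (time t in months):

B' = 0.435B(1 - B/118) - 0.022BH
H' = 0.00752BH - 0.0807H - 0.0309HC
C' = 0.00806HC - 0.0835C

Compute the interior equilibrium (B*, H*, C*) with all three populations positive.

B* ≈ 56.2, H* ≈ 10.4, C* ≈ 11.1

From dC/dt = 0: 0.00806H* = 0.0835, so H* = 10.4.
From dB/dt = 0: 0.435(1 - B*/118) = 0.022·10.4, giving B* = 118·(1 - 0.524) = 56.2.
From dH/dt = 0: 0.00752·56.2 - 0.0807 = 0.0309C*, so C* = 0.342/0.0309 = 11.1.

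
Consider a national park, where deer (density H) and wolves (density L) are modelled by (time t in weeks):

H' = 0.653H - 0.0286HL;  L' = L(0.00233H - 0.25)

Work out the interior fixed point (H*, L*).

Set dL/dt = 0 with L > 0: 0.00233H - 0.25 = 0, so H* = 0.25/0.00233 = 107.
Set dH/dt = 0 with H > 0: 0.653 - 0.0286L = 0, so L* = 0.653/0.0286 = 22.8.

H* ≈ 107, L* ≈ 22.8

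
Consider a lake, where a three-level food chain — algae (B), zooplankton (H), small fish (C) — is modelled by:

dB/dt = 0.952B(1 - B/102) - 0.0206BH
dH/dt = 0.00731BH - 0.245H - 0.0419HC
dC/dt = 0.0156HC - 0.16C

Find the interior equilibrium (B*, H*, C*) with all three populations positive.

From dC/dt = 0: 0.0156H* = 0.16, so H* = 10.3.
From dB/dt = 0: 0.952(1 - B*/102) = 0.0206·10.3, giving B* = 102·(1 - 0.222) = 79.4.
From dH/dt = 0: 0.00731·79.4 - 0.245 = 0.0419C*, so C* = 0.335/0.0419 = 8.

B* ≈ 79.4, H* ≈ 10.3, C* ≈ 8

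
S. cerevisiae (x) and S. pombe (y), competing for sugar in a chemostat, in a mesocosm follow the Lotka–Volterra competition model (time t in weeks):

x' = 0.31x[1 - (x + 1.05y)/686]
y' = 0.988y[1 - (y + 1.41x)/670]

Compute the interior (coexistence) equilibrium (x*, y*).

Setting both brackets to zero gives the nullclines x + 1.05y = 686 and 1.41x + y = 670.
Substituting y = 670 - 1.41x into the first: x(1 - 1.05·1.41) = 686 - 1.05·670.
So x* = -17.5/-0.48 = 36.4, and then y* = 670 - 1.41·36.4 = 619.

x* ≈ 36.4, y* ≈ 619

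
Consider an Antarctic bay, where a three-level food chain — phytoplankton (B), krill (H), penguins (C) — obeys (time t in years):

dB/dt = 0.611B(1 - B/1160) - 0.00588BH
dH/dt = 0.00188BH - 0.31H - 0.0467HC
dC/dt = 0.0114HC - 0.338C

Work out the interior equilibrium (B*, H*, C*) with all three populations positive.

From dC/dt = 0: 0.0114H* = 0.338, so H* = 29.6.
From dB/dt = 0: 0.611(1 - B*/1160) = 0.00588·29.6, giving B* = 1160·(1 - 0.285) = 829.
From dH/dt = 0: 0.00188·829 - 0.31 = 0.0467C*, so C* = 1.25/0.0467 = 26.7.

B* ≈ 829, H* ≈ 29.6, C* ≈ 26.7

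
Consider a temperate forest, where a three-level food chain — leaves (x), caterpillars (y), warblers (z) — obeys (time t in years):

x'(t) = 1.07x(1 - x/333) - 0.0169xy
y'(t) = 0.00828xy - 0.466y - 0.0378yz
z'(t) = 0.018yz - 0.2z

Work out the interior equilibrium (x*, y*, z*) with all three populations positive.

From dz/dt = 0: 0.018y* = 0.2, so y* = 11.1.
From dx/dt = 0: 1.07(1 - x*/333) = 0.0169·11.1, giving x* = 333·(1 - 0.175) = 275.
From dy/dt = 0: 0.00828·275 - 0.466 = 0.0378z*, so z* = 1.81/0.0378 = 47.8.

x* ≈ 275, y* ≈ 11.1, z* ≈ 47.8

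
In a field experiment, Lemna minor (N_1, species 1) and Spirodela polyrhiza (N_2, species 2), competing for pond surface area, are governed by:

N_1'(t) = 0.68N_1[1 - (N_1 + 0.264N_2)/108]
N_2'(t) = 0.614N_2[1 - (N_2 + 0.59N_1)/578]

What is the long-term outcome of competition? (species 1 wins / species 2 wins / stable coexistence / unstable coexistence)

species 2 excludes species 1

Compare the nullcline intercepts: K1/α12 = 108/0.264 = 409 < K2 = 578; K2/α21 = 578/0.59 = 980 > K1 = 108.
Since the inequalities point opposite ways, species 2 can invade but species 1 cannot.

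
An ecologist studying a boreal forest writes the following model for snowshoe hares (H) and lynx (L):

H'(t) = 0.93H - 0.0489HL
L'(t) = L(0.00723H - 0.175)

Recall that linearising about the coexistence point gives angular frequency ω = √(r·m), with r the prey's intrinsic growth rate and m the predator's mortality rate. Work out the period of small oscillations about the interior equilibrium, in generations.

T ≈ 15.6 generations

Here r = 0.93 and m = 0.175, so r·m = 0.163.
ω = √0.163 = 0.403 per generation, hence T = 2π/ω ≈ 15.6 generations.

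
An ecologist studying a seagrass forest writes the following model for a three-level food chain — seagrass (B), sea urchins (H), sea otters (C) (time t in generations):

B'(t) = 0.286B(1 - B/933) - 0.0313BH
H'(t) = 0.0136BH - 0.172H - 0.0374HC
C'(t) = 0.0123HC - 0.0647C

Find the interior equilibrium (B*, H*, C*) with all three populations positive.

From dC/dt = 0: 0.0123H* = 0.0647, so H* = 5.26.
From dB/dt = 0: 0.286(1 - B*/933) = 0.0313·5.26, giving B* = 933·(1 - 0.576) = 396.
From dH/dt = 0: 0.0136·396 - 0.172 = 0.0374C*, so C* = 5.21/0.0374 = 139.

B* ≈ 396, H* ≈ 5.26, C* ≈ 139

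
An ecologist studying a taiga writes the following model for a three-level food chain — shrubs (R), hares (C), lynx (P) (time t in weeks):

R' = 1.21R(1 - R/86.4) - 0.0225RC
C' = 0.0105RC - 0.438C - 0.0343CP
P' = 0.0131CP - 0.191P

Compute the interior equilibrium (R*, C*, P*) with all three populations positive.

R* ≈ 63, C* ≈ 14.6, P* ≈ 6.51

From dP/dt = 0: 0.0131C* = 0.191, so C* = 14.6.
From dR/dt = 0: 1.21(1 - R*/86.4) = 0.0225·14.6, giving R* = 86.4·(1 - 0.271) = 63.
From dC/dt = 0: 0.0105·63 - 0.438 = 0.0343P*, so P* = 0.223/0.0343 = 6.51.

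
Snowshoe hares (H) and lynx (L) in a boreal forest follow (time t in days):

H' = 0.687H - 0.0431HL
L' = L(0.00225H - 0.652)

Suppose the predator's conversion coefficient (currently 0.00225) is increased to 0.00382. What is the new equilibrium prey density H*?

At the interior fixed point, setting dL/dt = 0 with L > 0 fixes H* = (predator death rate)/(HL coefficient) — independent of the other coefficients.
With the change, H* = 0.652/0.00382 = 171; it falls from 290.

H* ≈ 171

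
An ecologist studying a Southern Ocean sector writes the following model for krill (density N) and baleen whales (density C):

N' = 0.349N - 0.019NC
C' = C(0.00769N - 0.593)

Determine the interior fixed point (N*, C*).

N* ≈ 77.1, C* ≈ 18.4

Set dC/dt = 0 with C > 0: 0.00769N - 0.593 = 0, so N* = 0.593/0.00769 = 77.1.
Set dN/dt = 0 with N > 0: 0.349 - 0.019C = 0, so C* = 0.349/0.019 = 18.4.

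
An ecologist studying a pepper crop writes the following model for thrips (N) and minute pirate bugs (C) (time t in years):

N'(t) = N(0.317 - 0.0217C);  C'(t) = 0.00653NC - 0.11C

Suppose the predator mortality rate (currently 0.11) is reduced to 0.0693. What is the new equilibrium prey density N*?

N* ≈ 10.6

At the interior fixed point, setting dC/dt = 0 with C > 0 fixes N* = (predator death rate)/(NC coefficient) — independent of the other coefficients.
With the change, N* = 0.0693/0.00653 = 10.6; it falls from 16.8.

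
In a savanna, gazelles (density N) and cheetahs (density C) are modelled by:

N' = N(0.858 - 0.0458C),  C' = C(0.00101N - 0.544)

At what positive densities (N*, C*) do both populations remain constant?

Set dC/dt = 0 with C > 0: 0.00101N - 0.544 = 0, so N* = 0.544/0.00101 = 539.
Set dN/dt = 0 with N > 0: 0.858 - 0.0458C = 0, so C* = 0.858/0.0458 = 18.7.

N* ≈ 539, C* ≈ 18.7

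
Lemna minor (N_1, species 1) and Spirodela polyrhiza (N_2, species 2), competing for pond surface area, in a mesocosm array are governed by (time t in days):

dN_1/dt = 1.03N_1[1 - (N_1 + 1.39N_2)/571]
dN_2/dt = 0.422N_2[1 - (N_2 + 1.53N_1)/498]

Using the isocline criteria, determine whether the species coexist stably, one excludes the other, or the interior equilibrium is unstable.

unstable coexistence (outcome depends on initial conditions)

Compare the nullcline intercepts: K1/α12 = 571/1.39 = 411 < K2 = 498; K2/α21 = 498/1.53 = 325 < K1 = 571.
Since both are reversed, neither can invade when rare; the interior point is a saddle.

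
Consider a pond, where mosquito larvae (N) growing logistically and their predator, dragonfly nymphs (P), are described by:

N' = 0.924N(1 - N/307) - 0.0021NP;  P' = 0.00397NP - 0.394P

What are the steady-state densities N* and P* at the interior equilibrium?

N* ≈ 99.2, P* ≈ 298

From dP/dt = 0 with P > 0: 0.00397N* = 0.394, so N* = 99.2.
Substitute into dN/dt = 0: 0.924(1 - 99.2/307) = 0.0021P*.
The bracket is 0.677, giving P* = 0.625/0.0021 = 298.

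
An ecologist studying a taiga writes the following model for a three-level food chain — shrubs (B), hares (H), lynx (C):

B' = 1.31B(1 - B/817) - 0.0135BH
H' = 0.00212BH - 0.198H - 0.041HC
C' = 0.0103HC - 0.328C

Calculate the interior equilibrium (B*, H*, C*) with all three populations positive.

B* ≈ 549, H* ≈ 31.8, C* ≈ 23.6

From dC/dt = 0: 0.0103H* = 0.328, so H* = 31.8.
From dB/dt = 0: 1.31(1 - B*/817) = 0.0135·31.8, giving B* = 817·(1 - 0.328) = 549.
From dH/dt = 0: 0.00212·549 - 0.198 = 0.041C*, so C* = 0.966/0.041 = 23.6.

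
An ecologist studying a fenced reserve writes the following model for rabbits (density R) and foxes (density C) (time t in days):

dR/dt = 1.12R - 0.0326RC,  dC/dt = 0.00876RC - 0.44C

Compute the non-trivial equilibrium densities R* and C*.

R* ≈ 50.2, C* ≈ 34.4

Set dC/dt = 0 with C > 0: 0.00876R - 0.44 = 0, so R* = 0.44/0.00876 = 50.2.
Set dR/dt = 0 with R > 0: 1.12 - 0.0326C = 0, so C* = 1.12/0.0326 = 34.4.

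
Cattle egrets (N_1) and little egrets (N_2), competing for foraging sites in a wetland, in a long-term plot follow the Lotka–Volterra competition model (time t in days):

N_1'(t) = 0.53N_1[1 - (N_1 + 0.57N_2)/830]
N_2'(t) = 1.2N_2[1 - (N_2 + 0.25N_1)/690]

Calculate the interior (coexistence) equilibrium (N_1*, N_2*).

Setting both brackets to zero gives the nullclines N_1 + 0.57N_2 = 830 and 0.25N_1 + N_2 = 690.
Substituting N_2 = 690 - 0.25N_1 into the first: N_1(1 - 0.57·0.25) = 830 - 0.57·690.
So N_1* = 437/0.858 = 509, and then N_2* = 690 - 0.25·509 = 563.

N_1* ≈ 509, N_2* ≈ 563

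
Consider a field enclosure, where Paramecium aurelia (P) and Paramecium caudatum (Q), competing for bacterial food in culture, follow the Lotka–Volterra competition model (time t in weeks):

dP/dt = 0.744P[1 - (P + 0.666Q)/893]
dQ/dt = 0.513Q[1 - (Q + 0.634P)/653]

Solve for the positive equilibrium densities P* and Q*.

P* ≈ 793, Q* ≈ 150

Setting both brackets to zero gives the nullclines P + 0.666Q = 893 and 0.634P + Q = 653.
Substituting Q = 653 - 0.634P into the first: P(1 - 0.666·0.634) = 893 - 0.666·653.
So P* = 458/0.578 = 793, and then Q* = 653 - 0.634·793 = 150.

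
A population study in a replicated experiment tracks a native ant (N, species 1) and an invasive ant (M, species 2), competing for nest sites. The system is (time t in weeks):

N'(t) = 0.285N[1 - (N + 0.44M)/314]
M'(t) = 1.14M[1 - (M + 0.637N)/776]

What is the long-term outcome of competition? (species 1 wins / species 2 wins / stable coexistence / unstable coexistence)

species 2 excludes species 1

Compare the nullcline intercepts: K1/α12 = 314/0.44 = 714 < K2 = 776; K2/α21 = 776/0.637 = 1220 > K1 = 314.
Since the inequalities point opposite ways, species 2 can invade but species 1 cannot.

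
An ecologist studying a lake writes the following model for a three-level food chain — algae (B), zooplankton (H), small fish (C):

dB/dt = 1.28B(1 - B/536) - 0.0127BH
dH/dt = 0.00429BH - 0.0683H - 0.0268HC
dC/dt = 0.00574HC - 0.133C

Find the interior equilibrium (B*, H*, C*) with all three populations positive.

B* ≈ 413, H* ≈ 23.2, C* ≈ 63.5

From dC/dt = 0: 0.00574H* = 0.133, so H* = 23.2.
From dB/dt = 0: 1.28(1 - B*/536) = 0.0127·23.2, giving B* = 536·(1 - 0.23) = 413.
From dH/dt = 0: 0.00429·413 - 0.0683 = 0.0268C*, so C* = 1.7/0.0268 = 63.5.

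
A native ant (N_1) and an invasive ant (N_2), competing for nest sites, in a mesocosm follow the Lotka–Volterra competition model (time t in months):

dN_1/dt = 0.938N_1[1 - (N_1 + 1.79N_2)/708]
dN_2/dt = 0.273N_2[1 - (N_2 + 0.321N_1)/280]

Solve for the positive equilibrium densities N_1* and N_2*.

N_1* ≈ 486, N_2* ≈ 124

Setting both brackets to zero gives the nullclines N_1 + 1.79N_2 = 708 and 0.321N_1 + N_2 = 280.
Substituting N_2 = 280 - 0.321N_1 into the first: N_1(1 - 1.79·0.321) = 708 - 1.79·280.
So N_1* = 207/0.425 = 486, and then N_2* = 280 - 0.321·486 = 124.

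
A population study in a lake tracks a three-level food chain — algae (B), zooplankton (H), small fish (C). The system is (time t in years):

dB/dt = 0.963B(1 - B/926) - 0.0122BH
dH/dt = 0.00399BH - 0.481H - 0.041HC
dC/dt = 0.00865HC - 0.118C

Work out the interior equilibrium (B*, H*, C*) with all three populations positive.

B* ≈ 766, H* ≈ 13.6, C* ≈ 62.8

From dC/dt = 0: 0.00865H* = 0.118, so H* = 13.6.
From dB/dt = 0: 0.963(1 - B*/926) = 0.0122·13.6, giving B* = 926·(1 - 0.173) = 766.
From dH/dt = 0: 0.00399·766 - 0.481 = 0.041C*, so C* = 2.58/0.041 = 62.8.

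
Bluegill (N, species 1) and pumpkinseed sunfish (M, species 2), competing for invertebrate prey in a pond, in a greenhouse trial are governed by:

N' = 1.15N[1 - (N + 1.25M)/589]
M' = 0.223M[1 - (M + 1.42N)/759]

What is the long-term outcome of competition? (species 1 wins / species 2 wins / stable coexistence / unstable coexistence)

Compare the nullcline intercepts: K1/α12 = 589/1.25 = 471 < K2 = 759; K2/α21 = 759/1.42 = 535 < K1 = 589.
Since both are reversed, neither can invade when rare; the interior point is a saddle.

unstable coexistence (outcome depends on initial conditions)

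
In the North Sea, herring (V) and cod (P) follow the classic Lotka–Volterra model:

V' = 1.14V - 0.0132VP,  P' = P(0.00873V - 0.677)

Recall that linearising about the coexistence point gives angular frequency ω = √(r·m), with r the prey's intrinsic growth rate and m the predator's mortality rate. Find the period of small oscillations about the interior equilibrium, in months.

Here r = 1.14 and m = 0.677, so r·m = 0.772.
ω = √0.772 = 0.879 per month, hence T = 2π/ω ≈ 7.15 months.

T ≈ 7.15 months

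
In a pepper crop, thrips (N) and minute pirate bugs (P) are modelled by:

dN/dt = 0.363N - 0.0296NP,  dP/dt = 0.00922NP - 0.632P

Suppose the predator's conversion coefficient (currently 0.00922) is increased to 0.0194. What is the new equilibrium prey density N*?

N* ≈ 32.6

At the interior fixed point, setting dP/dt = 0 with P > 0 fixes N* = (predator death rate)/(NP coefficient) — independent of the other coefficients.
With the change, N* = 0.632/0.0194 = 32.6; it falls from 68.5.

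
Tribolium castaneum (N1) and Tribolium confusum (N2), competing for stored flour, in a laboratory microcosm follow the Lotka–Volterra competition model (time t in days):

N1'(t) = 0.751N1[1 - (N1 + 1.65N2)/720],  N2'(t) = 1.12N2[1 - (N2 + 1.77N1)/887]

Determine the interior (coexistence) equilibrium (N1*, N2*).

Setting both brackets to zero gives the nullclines N1 + 1.65N2 = 720 and 1.77N1 + N2 = 887.
Substituting N2 = 887 - 1.77N1 into the first: N1(1 - 1.65·1.77) = 720 - 1.65·887.
So N1* = -744/-1.92 = 387, and then N2* = 887 - 1.77·387 = 202.

N1* ≈ 387, N2* ≈ 202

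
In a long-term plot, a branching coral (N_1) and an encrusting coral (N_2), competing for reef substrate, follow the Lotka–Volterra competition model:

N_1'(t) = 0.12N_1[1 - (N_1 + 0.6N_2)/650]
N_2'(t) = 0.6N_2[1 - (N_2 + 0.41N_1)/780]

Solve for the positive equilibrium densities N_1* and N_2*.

N_1* ≈ 241, N_2* ≈ 681

Setting both brackets to zero gives the nullclines N_1 + 0.6N_2 = 650 and 0.41N_1 + N_2 = 780.
Substituting N_2 = 780 - 0.41N_1 into the first: N_1(1 - 0.6·0.41) = 650 - 0.6·780.
So N_1* = 182/0.754 = 241, and then N_2* = 780 - 0.41·241 = 681.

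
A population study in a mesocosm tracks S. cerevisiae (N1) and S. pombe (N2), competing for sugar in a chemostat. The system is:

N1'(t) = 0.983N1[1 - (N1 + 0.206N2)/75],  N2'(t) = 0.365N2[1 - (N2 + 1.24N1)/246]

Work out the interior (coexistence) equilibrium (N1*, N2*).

N1* ≈ 32.7, N2* ≈ 205

Setting both brackets to zero gives the nullclines N1 + 0.206N2 = 75 and 1.24N1 + N2 = 246.
Substituting N2 = 246 - 1.24N1 into the first: N1(1 - 0.206·1.24) = 75 - 0.206·246.
So N1* = 24.3/0.745 = 32.7, and then N2* = 246 - 1.24·32.7 = 205.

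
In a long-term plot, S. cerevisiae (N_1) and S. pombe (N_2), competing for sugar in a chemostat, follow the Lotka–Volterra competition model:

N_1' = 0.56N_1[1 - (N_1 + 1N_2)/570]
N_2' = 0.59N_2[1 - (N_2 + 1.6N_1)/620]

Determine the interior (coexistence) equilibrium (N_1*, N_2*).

N_1* ≈ 83.3, N_2* ≈ 487

Setting both brackets to zero gives the nullclines N_1 + 1N_2 = 570 and 1.6N_1 + N_2 = 620.
Substituting N_2 = 620 - 1.6N_1 into the first: N_1(1 - 1·1.6) = 570 - 1·620.
So N_1* = -50/-0.6 = 83.3, and then N_2* = 620 - 1.6·83.3 = 487.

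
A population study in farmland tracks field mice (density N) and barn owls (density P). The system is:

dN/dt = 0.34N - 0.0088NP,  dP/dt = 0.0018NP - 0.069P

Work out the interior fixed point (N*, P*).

N* ≈ 38.3, P* ≈ 38.6

Set dP/dt = 0 with P > 0: 0.0018N - 0.069 = 0, so N* = 0.069/0.0018 = 38.3.
Set dN/dt = 0 with N > 0: 0.34 - 0.0088P = 0, so P* = 0.34/0.0088 = 38.6.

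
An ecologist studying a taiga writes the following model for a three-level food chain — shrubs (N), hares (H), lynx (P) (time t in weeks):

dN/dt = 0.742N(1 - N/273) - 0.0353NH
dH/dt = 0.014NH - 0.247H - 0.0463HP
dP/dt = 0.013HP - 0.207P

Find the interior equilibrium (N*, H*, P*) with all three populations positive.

N* ≈ 66.2, H* ≈ 15.9, P* ≈ 14.7

From dP/dt = 0: 0.013H* = 0.207, so H* = 15.9.
From dN/dt = 0: 0.742(1 - N*/273) = 0.0353·15.9, giving N* = 273·(1 - 0.758) = 66.2.
From dH/dt = 0: 0.014·66.2 - 0.247 = 0.0463P*, so P* = 0.68/0.0463 = 14.7.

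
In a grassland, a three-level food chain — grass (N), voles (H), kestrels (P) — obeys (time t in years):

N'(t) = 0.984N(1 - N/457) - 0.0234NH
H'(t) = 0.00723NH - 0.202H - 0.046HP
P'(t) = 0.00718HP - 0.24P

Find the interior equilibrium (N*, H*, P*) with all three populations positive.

N* ≈ 93.7, H* ≈ 33.4, P* ≈ 10.3

From dP/dt = 0: 0.00718H* = 0.24, so H* = 33.4.
From dN/dt = 0: 0.984(1 - N*/457) = 0.0234·33.4, giving N* = 457·(1 - 0.795) = 93.7.
From dH/dt = 0: 0.00723·93.7 - 0.202 = 0.046P*, so P* = 0.476/0.046 = 10.3.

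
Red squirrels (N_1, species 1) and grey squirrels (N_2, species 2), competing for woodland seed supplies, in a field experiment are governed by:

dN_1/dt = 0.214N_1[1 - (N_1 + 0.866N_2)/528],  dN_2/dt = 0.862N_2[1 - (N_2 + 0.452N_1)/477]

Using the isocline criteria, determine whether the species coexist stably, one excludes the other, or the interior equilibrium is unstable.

Compare the nullcline intercepts: K1/α12 = 528/0.866 = 610 > K2 = 477; K2/α21 = 477/0.452 = 1060 > K1 = 528.
Since both inequalities hold, each species can invade when rare, so the interior equilibrium is stable.

stable coexistence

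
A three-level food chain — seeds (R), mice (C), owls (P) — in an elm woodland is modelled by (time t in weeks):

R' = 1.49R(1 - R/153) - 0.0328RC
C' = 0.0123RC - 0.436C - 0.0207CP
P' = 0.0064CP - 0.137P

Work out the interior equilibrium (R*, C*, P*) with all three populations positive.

R* ≈ 80.9, C* ≈ 21.4, P* ≈ 27

From dP/dt = 0: 0.0064C* = 0.137, so C* = 21.4.
From dR/dt = 0: 1.49(1 - R*/153) = 0.0328·21.4, giving R* = 153·(1 - 0.471) = 80.9.
From dC/dt = 0: 0.0123·80.9 - 0.436 = 0.0207P*, so P* = 0.559/0.0207 = 27.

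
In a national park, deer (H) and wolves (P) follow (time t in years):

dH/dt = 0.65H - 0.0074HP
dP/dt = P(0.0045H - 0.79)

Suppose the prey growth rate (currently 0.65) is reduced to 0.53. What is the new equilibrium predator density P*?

At the interior fixed point, setting dH/dt = 0 with H > 0 fixes P* = (prey growth rate)/(HP coefficient) — independent of the other coefficients.
With the change, P* = 0.53/0.0074 = 71.6; it falls from 87.8.

P* ≈ 71.6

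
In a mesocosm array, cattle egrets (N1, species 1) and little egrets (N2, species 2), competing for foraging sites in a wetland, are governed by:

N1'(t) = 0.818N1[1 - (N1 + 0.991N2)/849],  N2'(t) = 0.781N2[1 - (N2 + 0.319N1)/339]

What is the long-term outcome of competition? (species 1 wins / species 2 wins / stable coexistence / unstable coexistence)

Compare the nullcline intercepts: K1/α12 = 849/0.991 = 857 > K2 = 339; K2/α21 = 339/0.319 = 1060 > K1 = 849.
Since both inequalities hold, each species can invade when rare, so the interior equilibrium is stable.

stable coexistence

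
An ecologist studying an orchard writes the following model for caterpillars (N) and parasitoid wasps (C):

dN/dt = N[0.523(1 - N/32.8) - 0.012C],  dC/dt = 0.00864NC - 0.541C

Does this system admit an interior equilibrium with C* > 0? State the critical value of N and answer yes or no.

The predator equation gives dC/dt > 0 only when N > 0.541/0.00864 = 62.6.
Without the predator, N → K = 32.8. Since 32.8 < 62.6, the predator cannot invade.

Threshold N = 62.6; K < 62.6, so no, the predator goes extinct.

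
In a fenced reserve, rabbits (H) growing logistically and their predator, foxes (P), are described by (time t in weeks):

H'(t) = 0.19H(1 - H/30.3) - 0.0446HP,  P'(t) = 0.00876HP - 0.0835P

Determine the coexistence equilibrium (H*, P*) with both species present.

From dP/dt = 0 with P > 0: 0.00876H* = 0.0835, so H* = 9.53.
Substitute into dH/dt = 0: 0.19(1 - 9.53/30.3) = 0.0446P*.
The bracket is 0.685, giving P* = 0.13/0.0446 = 2.92.

H* ≈ 9.53, P* ≈ 2.92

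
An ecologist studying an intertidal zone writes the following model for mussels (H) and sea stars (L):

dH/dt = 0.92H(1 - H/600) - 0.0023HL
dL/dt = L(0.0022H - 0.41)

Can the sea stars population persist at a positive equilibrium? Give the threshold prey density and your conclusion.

Threshold H = 186; K > 186, so yes, the predator persists.

The predator equation gives dL/dt > 0 only when H > 0.41/0.0022 = 186.
Without the predator, H → K = 600. Since 600 > 186, the predator can invade and persist.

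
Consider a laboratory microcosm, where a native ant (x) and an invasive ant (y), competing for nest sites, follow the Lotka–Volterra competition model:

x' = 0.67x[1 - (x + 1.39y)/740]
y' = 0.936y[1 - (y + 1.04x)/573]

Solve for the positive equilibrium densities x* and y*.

Setting both brackets to zero gives the nullclines x + 1.39y = 740 and 1.04x + y = 573.
Substituting y = 573 - 1.04x into the first: x(1 - 1.39·1.04) = 740 - 1.39·573.
So x* = -56.5/-0.446 = 127, and then y* = 573 - 1.04·127 = 441.

x* ≈ 127, y* ≈ 441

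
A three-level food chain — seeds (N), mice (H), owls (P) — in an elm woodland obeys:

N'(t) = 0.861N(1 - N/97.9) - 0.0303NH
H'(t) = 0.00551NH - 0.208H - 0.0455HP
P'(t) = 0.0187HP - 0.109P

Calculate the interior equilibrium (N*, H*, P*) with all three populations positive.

From dP/dt = 0: 0.0187H* = 0.109, so H* = 5.83.
From dN/dt = 0: 0.861(1 - N*/97.9) = 0.0303·5.83, giving N* = 97.9·(1 - 0.205) = 77.8.
From dH/dt = 0: 0.00551·77.8 - 0.208 = 0.0455P*, so P* = 0.221/0.0455 = 4.85.

N* ≈ 77.8, H* ≈ 5.83, P* ≈ 4.85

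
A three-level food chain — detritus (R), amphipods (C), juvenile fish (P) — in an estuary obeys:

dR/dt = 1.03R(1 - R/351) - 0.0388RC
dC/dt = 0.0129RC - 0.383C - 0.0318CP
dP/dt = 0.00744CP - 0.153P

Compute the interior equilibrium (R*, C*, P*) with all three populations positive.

From dP/dt = 0: 0.00744C* = 0.153, so C* = 20.6.
From dR/dt = 0: 1.03(1 - R*/351) = 0.0388·20.6, giving R* = 351·(1 - 0.775) = 79.1.
From dC/dt = 0: 0.0129·79.1 - 0.383 = 0.0318P*, so P* = 0.637/0.0318 = 20.

R* ≈ 79.1, C* ≈ 20.6, P* ≈ 20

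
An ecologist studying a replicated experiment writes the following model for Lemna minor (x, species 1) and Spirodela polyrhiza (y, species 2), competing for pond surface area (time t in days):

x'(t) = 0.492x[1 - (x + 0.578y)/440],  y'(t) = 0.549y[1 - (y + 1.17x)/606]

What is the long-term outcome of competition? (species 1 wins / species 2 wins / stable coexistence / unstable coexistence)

stable coexistence

Compare the nullcline intercepts: K1/α12 = 440/0.578 = 761 > K2 = 606; K2/α21 = 606/1.17 = 518 > K1 = 440.
Since both inequalities hold, each species can invade when rare, so the interior equilibrium is stable.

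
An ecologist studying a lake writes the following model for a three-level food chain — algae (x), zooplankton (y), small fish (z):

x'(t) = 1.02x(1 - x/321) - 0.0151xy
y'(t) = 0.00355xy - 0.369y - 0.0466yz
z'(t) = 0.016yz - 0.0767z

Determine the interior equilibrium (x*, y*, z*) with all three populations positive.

x* ≈ 298, y* ≈ 4.79, z* ≈ 14.8

From dz/dt = 0: 0.016y* = 0.0767, so y* = 4.79.
From dx/dt = 0: 1.02(1 - x*/321) = 0.0151·4.79, giving x* = 321·(1 - 0.071) = 298.
From dy/dt = 0: 0.00355·298 - 0.369 = 0.0466z*, so z* = 0.69/0.0466 = 14.8.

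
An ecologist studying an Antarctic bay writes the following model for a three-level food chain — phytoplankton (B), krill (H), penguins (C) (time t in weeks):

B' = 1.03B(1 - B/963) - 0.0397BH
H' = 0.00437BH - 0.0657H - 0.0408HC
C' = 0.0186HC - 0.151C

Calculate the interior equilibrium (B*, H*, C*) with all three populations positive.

B* ≈ 662, H* ≈ 8.12, C* ≈ 69.3

From dC/dt = 0: 0.0186H* = 0.151, so H* = 8.12.
From dB/dt = 0: 1.03(1 - B*/963) = 0.0397·8.12, giving B* = 963·(1 - 0.313) = 662.
From dH/dt = 0: 0.00437·662 - 0.0657 = 0.0408C*, so C* = 2.83/0.0408 = 69.3.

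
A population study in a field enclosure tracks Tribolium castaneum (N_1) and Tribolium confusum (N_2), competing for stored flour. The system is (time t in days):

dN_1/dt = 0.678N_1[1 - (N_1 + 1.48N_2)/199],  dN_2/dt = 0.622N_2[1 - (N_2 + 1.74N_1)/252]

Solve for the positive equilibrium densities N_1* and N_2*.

N_1* ≈ 110, N_2* ≈ 59.8

Setting both brackets to zero gives the nullclines N_1 + 1.48N_2 = 199 and 1.74N_1 + N_2 = 252.
Substituting N_2 = 252 - 1.74N_1 into the first: N_1(1 - 1.48·1.74) = 199 - 1.48·252.
So N_1* = -174/-1.58 = 110, and then N_2* = 252 - 1.74·110 = 59.8.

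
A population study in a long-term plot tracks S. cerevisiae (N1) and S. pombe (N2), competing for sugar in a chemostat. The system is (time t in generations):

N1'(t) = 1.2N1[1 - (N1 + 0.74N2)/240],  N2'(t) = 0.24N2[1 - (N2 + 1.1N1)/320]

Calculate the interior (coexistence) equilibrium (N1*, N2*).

Setting both brackets to zero gives the nullclines N1 + 0.74N2 = 240 and 1.1N1 + N2 = 320.
Substituting N2 = 320 - 1.1N1 into the first: N1(1 - 0.74·1.1) = 240 - 0.74·320.
So N1* = 3.2/0.186 = 17.2, and then N2* = 320 - 1.1·17.2 = 301.

N1* ≈ 17.2, N2* ≈ 301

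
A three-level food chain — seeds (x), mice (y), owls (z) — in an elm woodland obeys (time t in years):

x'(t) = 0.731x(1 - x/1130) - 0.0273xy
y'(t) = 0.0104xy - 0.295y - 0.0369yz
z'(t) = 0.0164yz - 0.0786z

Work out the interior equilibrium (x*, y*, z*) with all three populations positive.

From dz/dt = 0: 0.0164y* = 0.0786, so y* = 4.79.
From dx/dt = 0: 0.731(1 - x*/1130) = 0.0273·4.79, giving x* = 1130·(1 - 0.179) = 928.
From dy/dt = 0: 0.0104·928 - 0.295 = 0.0369z*, so z* = 9.35/0.0369 = 253.

x* ≈ 928, y* ≈ 4.79, z* ≈ 253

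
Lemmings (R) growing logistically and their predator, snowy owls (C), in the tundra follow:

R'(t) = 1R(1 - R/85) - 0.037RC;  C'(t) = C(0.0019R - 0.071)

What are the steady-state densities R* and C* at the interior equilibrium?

From dC/dt = 0 with C > 0: 0.0019R* = 0.071, so R* = 37.4.
Substitute into dR/dt = 0: 1(1 - 37.4/85) = 0.037C*.
The bracket is 0.56, giving C* = 0.56/0.037 = 15.1.

R* ≈ 37.4, C* ≈ 15.1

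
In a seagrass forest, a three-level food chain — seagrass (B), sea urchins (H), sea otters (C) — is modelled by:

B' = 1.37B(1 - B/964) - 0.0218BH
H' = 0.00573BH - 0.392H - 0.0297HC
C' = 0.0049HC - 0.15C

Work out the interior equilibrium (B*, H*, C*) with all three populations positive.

From dC/dt = 0: 0.0049H* = 0.15, so H* = 30.6.
From dB/dt = 0: 1.37(1 - B*/964) = 0.0218·30.6, giving B* = 964·(1 - 0.487) = 494.
From dH/dt = 0: 0.00573·494 - 0.392 = 0.0297C*, so C* = 2.44/0.0297 = 82.2.

B* ≈ 494, H* ≈ 30.6, C* ≈ 82.2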